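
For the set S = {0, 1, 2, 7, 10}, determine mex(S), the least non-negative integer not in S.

The values 0, 1, 2 are all present; 3 is the first non-negative integer missing from the set.

3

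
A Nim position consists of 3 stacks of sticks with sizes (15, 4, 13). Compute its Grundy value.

6

Nim-sum: 15 XOR 4 XOR 13 = 6.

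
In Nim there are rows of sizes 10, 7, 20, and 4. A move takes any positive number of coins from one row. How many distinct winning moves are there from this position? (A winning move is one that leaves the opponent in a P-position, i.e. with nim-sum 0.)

1

Nim-sum: 10 ^ 7 ^ 20 ^ 4 = 29.
The overall nim-sum is X = 29. A row of size p has a winning move iff p XOR X < p (reduce it to p XOR X).
  10: 10 XOR 29 = 23 ≥ 10 — no move.
  7: 7 XOR 29 = 26 ≥ 7 — no move.
  20: 20 XOR 29 = 9 < 20 — winning move (to 9).
  4: 4 XOR 29 = 25 ≥ 4 — no move.
That gives 1 winning move.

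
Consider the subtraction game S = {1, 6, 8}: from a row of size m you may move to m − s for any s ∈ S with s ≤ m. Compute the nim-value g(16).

Compute g(0), g(1), … for moves {1, 6, 8}:
k:     0  1  2  3  4  5  6  7  8  9 10 11 12 13 14 15 16
g(k):  0  1  0  1  0  1  2  0  1  0  1  0  1  2  0  1  0
So g(16) = 0.

0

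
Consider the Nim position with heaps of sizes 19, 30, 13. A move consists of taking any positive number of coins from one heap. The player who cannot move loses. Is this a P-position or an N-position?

Nim-sum: 19 ^ 30 ^ 13 = 0.
The nim-sum is 0, so this is a P-position: the player to move is in a losing position under optimal play.

P-position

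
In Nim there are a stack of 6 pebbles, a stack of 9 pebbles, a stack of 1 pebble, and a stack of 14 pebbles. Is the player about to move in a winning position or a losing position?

Losing position

Nim-sum: 6 ^ 9 ^ 1 ^ 14 = 0.
The nim-sum is 0, so this is a P-position: the player to move is in a losing position under optimal play.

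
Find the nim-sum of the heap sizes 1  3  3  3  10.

8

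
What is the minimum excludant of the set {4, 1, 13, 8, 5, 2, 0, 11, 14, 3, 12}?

6

The values 0, 1, 2, 3, 4, 5 are all present; 6 is the first non-negative integer missing from the set.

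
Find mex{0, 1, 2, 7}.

3

The values 0, 1, 2 are all present; 3 is the first non-negative integer missing from the set.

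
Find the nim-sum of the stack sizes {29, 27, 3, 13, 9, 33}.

32

Compute the nim-sum pairwise:
29 ^ 27 = 6
6 ^ 3 = 5
5 ^ 13 = 8
8 ^ 9 = 1
1 ^ 33 = 32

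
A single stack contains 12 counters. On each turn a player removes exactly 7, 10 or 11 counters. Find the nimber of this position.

1

Build the Grundy sequence with g(k) = mex{g(k−s) : s ∈ {7, 10, 11}, s ≤ k}:
k:     0  1  2  3  4  5  6  7  8  9 10 11 12
g(k):  0  0  0  0  0  0  0  1  1  1  1  1  1
So g(12) = 1.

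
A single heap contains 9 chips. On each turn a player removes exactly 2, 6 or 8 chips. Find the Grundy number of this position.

2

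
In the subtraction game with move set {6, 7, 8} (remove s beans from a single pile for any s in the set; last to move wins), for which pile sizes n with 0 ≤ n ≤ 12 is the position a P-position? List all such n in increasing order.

0, 1, 2, 3, 4, 5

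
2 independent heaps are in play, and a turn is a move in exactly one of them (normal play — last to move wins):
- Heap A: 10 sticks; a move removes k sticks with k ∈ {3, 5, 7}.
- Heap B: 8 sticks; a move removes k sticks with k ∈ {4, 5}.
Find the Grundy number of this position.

Grundy values for heap A (subtraction set {3, 5, 7}):
k:     0  1  2  3  4  5  6  7  8  9 10
g(k):  0  0  0  1  1  1  2  2  2  3  0
So g(10) = 0.
For heap B, compute g(0), g(1), … with moves {4, 5}:
k:     0  1  2  3  4  5  6  7  8
g(k):  0  0  0  0  1  1  1  1  2
So g(8) = 2.
The value of a disjunctive sum is the nim-sum of the parts.
Combined value = 0 ⊕ 2 = 2.

2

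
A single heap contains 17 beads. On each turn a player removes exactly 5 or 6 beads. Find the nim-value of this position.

Build the Grundy sequence with g(k) = mex{g(k−s) : s ∈ {5, 6}, s ≤ k}:
k:     0  1  2  3  4  5  6  7  8  9 10 11 12 13 14 15 16 17
g(k):  0  0  0  0  0  1  1  1  1  1  2  0  0  0  0  0  1  1
So g(17) = 1.

1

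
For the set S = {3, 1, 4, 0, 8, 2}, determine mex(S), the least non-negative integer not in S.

The values 0, 1, 2, 3, 4 are all present; 5 is the first non-negative integer missing from the set.

5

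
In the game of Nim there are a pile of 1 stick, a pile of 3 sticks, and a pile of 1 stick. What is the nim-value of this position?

3

Nim-sum: 1 ⊕ 3 ⊕ 1 = 3.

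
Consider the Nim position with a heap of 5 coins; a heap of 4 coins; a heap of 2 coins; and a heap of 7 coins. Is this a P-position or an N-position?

In binary:
  101  (5)
  100  (4)
  010  (2)
  111  (7)
  ---
  100  (4)
The nim-sum is 4 ≠ 0, so this is an N-position: the player to move can win.

N-position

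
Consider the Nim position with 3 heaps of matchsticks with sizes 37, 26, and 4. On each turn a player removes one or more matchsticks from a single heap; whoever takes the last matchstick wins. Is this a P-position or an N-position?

Nim-sum: 37 ⊕ 26 ⊕ 4 = 59.
The nim-sum is 59 ≠ 0, so this is an N-position: the player to move can win.

N-position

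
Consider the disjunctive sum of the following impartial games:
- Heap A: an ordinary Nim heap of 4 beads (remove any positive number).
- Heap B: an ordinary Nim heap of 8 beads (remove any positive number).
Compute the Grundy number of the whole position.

12

Heap A is a plain Nim heap of size 4, so its Grundy value is 4.
Heap B is a plain Nim heap of size 8, so its Grundy value is 8.
The value of a disjunctive sum is the nim-sum of the parts.
Combined value = 4 ⊕ 8 = 12.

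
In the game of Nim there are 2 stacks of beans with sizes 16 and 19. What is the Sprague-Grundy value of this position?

3

Nim-sum: 16 XOR 19 = 3.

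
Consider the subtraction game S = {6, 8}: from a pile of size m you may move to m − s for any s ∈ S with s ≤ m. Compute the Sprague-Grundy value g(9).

1

Compute g(0), g(1), … for moves {6, 8}:
g(0) = mex{} = 0
g(1) = mex{} = 0
g(2) = mex{} = 0
g(3) = mex{} = 0
g(4) = mex{} = 0
g(5) = mex{} = 0
g(6) = mex{0} = 1
g(7) = mex{0} = 1
g(8) = mex{0} = 1
g(9) = mex{0} = 1
So g(9) = 1.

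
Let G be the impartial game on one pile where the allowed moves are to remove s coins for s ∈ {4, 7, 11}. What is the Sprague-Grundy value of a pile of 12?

3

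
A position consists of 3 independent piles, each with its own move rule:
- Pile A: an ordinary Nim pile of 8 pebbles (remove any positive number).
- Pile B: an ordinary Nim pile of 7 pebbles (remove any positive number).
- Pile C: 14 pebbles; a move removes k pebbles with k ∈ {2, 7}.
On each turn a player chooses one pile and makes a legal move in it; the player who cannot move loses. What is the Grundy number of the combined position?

Pile A is a plain Nim pile of size 8, so its Grundy value is 8.
Pile B is a plain Nim pile of size 7, so its Grundy value is 7.
Grundy values for pile C (subtraction set {2, 7}):
g(0) = mex{} = 0
g(1) = mex{} = 0
g(2) = mex{0} = 1
g(3) = mex{0} = 1
g(4) = mex{1} = 0
g(5) = mex{1} = 0
g(6) = mex{0} = 1
g(7) = mex{0} = 1
g(8) = mex{0,1} = 2
g(9) = mex{1} = 0
g(10) = mex{1,2} = 0
g(11) = mex{0} = 1
g(12) = mex{0} = 1
g(13) = mex{1} = 0
g(14) = mex{1} = 0
So g(14) = 0.
The value of a disjunctive sum is the nim-sum of the parts.
Combined value = 8 XOR 7 XOR 0 = 15.

15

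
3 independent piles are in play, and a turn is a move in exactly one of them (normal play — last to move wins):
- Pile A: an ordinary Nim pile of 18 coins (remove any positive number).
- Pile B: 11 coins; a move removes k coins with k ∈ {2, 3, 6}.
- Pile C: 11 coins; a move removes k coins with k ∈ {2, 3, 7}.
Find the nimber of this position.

19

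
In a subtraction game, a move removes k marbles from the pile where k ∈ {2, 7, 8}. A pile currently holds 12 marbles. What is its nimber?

Compute g(0), g(1), … for moves {2, 7, 8}:
k:     0  1  2  3  4  5  6  7  8  9 10 11 12
g(k):  0  0  1  1  0  0  1  1  2  2  0  3  1
So g(12) = 1.

1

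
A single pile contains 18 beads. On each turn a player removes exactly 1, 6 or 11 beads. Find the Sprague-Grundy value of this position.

Compute g(0), g(1), … for moves {1, 6, 11}:
k:     0  1  2  3  4  5  6  7  8  9 10 11 12 13 14 15 16 17 18
g(k):  0  1  0  1  0  1  2  0  1  0  1  2  0  1  0  1  0  1  2
So g(18) = 2.

2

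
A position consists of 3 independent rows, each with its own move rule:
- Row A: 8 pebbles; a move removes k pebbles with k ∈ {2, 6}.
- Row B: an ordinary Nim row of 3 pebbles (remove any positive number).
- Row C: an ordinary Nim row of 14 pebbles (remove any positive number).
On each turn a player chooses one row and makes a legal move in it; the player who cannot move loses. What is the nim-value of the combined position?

Build the Grundy sequence for row A with g(k) = mex{g(k−s) : s ∈ {2, 6}, s ≤ k}:
k:     0  1  2  3  4  5  6  7  8
g(k):  0  0  1  1  0  0  1  1  0
So g(8) = 0.
Row B is a plain Nim row of size 3, so its Grundy value is 3.
Row C is a plain Nim row of size 14, so its Grundy value is 14.
By the Sprague-Grundy theorem, the Grundy value of a sum of independent games is the XOR of the component values.
Combined value = 0 XOR 3 XOR 14 = 13.

13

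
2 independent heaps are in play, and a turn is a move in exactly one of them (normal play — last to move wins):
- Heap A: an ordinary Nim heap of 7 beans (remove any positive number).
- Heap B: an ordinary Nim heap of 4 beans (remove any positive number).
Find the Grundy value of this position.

3

Heap A is a plain Nim heap of size 7, so its Grundy value is 7.
Heap B is a plain Nim heap of size 4, so its Grundy value is 4.
The value of a disjunctive sum is the nim-sum of the parts.
Combined value = 7 ⊕ 4 = 3.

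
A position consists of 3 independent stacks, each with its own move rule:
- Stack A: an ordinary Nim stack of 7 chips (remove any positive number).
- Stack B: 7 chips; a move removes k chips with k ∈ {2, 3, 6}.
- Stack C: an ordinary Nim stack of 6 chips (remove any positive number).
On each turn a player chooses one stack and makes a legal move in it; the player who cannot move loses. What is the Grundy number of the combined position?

0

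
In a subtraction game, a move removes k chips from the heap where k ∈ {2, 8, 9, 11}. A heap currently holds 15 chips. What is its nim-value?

3

Build the Grundy sequence with g(k) = mex{g(k−s) : s ∈ {2, 8, 9, 11}, s ≤ k}:
k:     0  1  2  3  4  5  6  7  8  9 10 11 12 13 14 15
g(k):  0  0  1  1  0  0  1  1  2  2  3  3  2  2  3  3
So g(15) = 3.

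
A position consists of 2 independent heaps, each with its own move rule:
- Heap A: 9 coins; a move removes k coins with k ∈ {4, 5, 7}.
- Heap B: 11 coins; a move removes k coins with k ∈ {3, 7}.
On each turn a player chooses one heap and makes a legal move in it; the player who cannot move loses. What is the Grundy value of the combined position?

2

For heap A, compute g(0), g(1), … with moves {4, 5, 7}:
k:     0  1  2  3  4  5  6  7  8  9
g(k):  0  0  0  0  1  1  1  1  2  2
So g(9) = 2.
Grundy values for heap B (subtraction set {3, 7}):
g(0) = mex{} = 0
g(1) = mex{} = 0
g(2) = mex{} = 0
g(3) = mex{0} = 1
g(4) = mex{0} = 1
g(5) = mex{0} = 1
g(6) = mex{1} = 0
g(7) = mex{0,1} = 2
g(8) = mex{0,1} = 2
g(9) = mex{0} = 1
g(10) = mex{1,2} = 0
g(11) = mex{1,2} = 0
So g(11) = 0.
The value of a disjunctive sum is the nim-sum of the parts.
Combined value = 2 XOR 0 = 2.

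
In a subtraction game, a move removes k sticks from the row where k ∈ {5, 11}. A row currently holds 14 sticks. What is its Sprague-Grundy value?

2

Build the Grundy sequence with g(k) = mex{g(k−s) : s ∈ {5, 11}, s ≤ k}:
k:     0  1  2  3  4  5  6  7  8  9 10 11 12 13 14
g(k):  0  0  0  0  0  1  1  1  1  1  0  2  2  2  2
So g(14) = 2.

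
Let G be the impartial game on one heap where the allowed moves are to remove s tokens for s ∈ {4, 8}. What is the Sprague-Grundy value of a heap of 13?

Build the Grundy sequence with g(k) = mex{g(k−s) : s ∈ {4, 8}, s ≤ k}:
g(0) = mex{} = 0
g(1) = mex{} = 0
g(2) = mex{} = 0
g(3) = mex{} = 0
g(4) = mex{0} = 1
g(5) = mex{0} = 1
g(6) = mex{0} = 1
g(7) = mex{0} = 1
g(8) = mex{0,1} = 2
g(9) = mex{0,1} = 2
g(10) = mex{0,1} = 2
g(11) = mex{0,1} = 2
g(12) = mex{1,2} = 0
g(13) = mex{1,2} = 0
So g(13) = 0.

0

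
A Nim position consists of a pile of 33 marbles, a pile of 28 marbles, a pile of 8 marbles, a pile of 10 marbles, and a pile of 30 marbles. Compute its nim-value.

33

In binary:
  100001  (33)
  011100  (28)
  001000  (8)
  001010  (10)
  011110  (30)
  ------
  100001  (33)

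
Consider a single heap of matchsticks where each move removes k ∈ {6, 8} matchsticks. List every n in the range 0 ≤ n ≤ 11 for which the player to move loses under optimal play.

Grundy values for subtraction set {6, 8}:
k:     0  1  2  3  4  5  6  7  8  9 10 11
g(k):  0  0  0  0  0  0  1  1  1  1  1  1
The P-positions (g = 0) in 0..11 are 0, 1, 2, 3, 4, 5.

0, 1, 2, 3, 4, 5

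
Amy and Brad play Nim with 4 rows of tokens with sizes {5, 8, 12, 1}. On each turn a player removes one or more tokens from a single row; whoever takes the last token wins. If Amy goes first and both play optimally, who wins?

Brad wins

Compute the nim-sum pairwise:
5 ⊕ 8 = 13
13 ⊕ 12 = 1
1 ⊕ 1 = 0
The nim-sum is 0, so this is a P-position: the player to move is in a losing position under optimal play; Amy is about to move from it and so loses — Brad wins.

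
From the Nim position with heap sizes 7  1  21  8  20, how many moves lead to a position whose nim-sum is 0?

Nim-sum: 7 XOR 1 XOR 21 XOR 8 XOR 20 = 15.
The overall nim-sum is X = 15. A heap of size p has a winning move iff p XOR X < p (reduce it to p XOR X).
  7: 7 XOR 15 = 8 ≥ 7 — no move.
  1: 1 XOR 15 = 14 ≥ 1 — no move.
  21: 21 XOR 15 = 26 ≥ 21 — no move.
  8: 8 XOR 15 = 7 < 8 — winning move (to 7).
  20: 20 XOR 15 = 27 ≥ 20 — no move.
That gives 1 winning move.

1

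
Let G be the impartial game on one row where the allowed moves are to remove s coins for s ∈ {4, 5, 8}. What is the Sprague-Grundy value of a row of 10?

2

Grundy values for subtraction set {4, 5, 8}:
k:     0  1  2  3  4  5  6  7  8  9 10
g(k):  0  0  0  0  1  1  1  1  2  2  2
So g(10) = 2.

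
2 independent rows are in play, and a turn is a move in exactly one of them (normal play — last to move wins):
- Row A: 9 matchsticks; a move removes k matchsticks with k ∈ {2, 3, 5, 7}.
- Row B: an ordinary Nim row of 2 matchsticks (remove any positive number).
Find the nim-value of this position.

2

Build the Grundy sequence for row A with g(k) = mex{g(k−s) : s ∈ {2, 3, 5, 7}, s ≤ k}:
g(0) = mex{} = 0
g(1) = mex{} = 0
g(2) = mex{0} = 1
g(3) = mex{0} = 1
g(4) = mex{0,1} = 2
g(5) = mex{0,1} = 2
g(6) = mex{0,1,2} = 3
g(7) = mex{0,1,2} = 3
g(8) = mex{0,1,2,3} = 4
g(9) = mex{1,2,3} = 0
So g(9) = 0.
Row B is a plain Nim row of size 2, so its Grundy value is 2.
By the Sprague-Grundy theorem, the Grundy value of a sum of independent games is the XOR of the component values.
Combined value = 0 ⊕ 2 = 2.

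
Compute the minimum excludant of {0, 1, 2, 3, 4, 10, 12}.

5

The values 0, 1, 2, 3, 4 are all present; 5 is the first non-negative integer missing from the set.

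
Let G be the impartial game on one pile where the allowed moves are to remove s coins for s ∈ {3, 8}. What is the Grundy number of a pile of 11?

Build the Grundy sequence with g(k) = mex{g(k−s) : s ∈ {3, 8}, s ≤ k}:
k:     0  1  2  3  4  5  6  7  8  9 10 11
g(k):  0  0  0  1  1  1  0  0  2  1  1  0
So g(11) = 0.

0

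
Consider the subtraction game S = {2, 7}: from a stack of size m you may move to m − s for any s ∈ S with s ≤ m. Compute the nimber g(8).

Compute g(0), g(1), … for moves {2, 7}:
g(0) = mex{} = 0
g(1) = mex{} = 0
g(2) = mex{0} = 1
g(3) = mex{0} = 1
g(4) = mex{1} = 0
g(5) = mex{1} = 0
g(6) = mex{0} = 1
g(7) = mex{0} = 1
g(8) = mex{0,1} = 2
So g(8) = 2.

2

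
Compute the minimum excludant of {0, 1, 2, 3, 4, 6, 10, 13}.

The values 0, 1, 2, 3, 4 are all present; 5 is the first non-negative integer missing from the set.

5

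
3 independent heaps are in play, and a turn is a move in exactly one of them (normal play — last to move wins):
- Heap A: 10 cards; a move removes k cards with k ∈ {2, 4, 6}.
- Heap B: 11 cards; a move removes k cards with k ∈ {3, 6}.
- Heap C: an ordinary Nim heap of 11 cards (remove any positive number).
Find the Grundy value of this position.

10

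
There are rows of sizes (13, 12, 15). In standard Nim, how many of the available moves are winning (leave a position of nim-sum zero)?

3

Write each in binary and XOR column by column:
  1101  (13)
  1100  (12)
  1111  (15)
  ----
  1110  (14)
The overall nim-sum is X = 14. A row of size p has a winning move iff p XOR X < p (reduce it to p XOR X).
  13: 13 XOR 14 = 3 < 13 — winning move (to 3).
  12: 12 XOR 14 = 2 < 12 — winning move (to 2).
  15: 15 XOR 14 = 1 < 15 — winning move (to 1).
That gives 3 winning moves.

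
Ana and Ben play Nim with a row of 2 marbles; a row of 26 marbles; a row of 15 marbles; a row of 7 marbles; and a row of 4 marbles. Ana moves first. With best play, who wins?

Write each in binary and XOR column by column:
  00010  (2)
  11010  (26)
  01111  (15)
  00111  (7)
  00100  (4)
  -----
  10100  (20)
The nim-sum is 20 ≠ 0, so this is an N-position: the player to move can win; Ana has a winning move.

Ana wins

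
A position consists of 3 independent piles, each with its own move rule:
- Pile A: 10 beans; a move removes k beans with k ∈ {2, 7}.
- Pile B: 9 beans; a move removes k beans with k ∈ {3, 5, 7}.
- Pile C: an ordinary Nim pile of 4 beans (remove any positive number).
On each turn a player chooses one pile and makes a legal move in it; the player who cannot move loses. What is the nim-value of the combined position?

7

For pile A, compute g(0), g(1), … with moves {2, 7}:
k:     0  1  2  3  4  5  6  7  8  9 10
g(k):  0  0  1  1  0  0  1  1  2  0  0
So g(10) = 0.
Grundy values for pile B (subtraction set {3, 5, 7}):
k:     0  1  2  3  4  5  6  7  8  9
g(k):  0  0  0  1  1  1  2  2  2  3
So g(9) = 3.
Pile C is a plain Nim pile of size 4, so its Grundy value is 4.
The value of a disjunctive sum is the nim-sum of the parts.
Combined value = 0 XOR 3 XOR 4 = 7.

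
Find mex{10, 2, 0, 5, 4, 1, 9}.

3

The values 0, 1, 2 are all present; 3 is the first non-negative integer missing from the set.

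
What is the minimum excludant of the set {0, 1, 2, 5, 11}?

3

The values 0, 1, 2 are all present; 3 is the first non-negative integer missing from the set.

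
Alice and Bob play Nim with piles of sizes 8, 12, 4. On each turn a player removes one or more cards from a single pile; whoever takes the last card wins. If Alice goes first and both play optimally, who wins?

Nim-sum: 8 ⊕ 12 ⊕ 4 = 0.
The nim-sum is 0, so this is a P-position: the player to move is in a losing position under optimal play; Alice is about to move from it and so loses — Bob wins.

Bob wins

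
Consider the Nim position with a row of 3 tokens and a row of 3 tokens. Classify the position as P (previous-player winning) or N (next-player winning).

Write each in binary and XOR column by column:
  11  (3)
  11  (3)
  --
  00  (0)
The nim-sum is 0, so this is a P-position: the player to move is in a losing position under optimal play.

P-position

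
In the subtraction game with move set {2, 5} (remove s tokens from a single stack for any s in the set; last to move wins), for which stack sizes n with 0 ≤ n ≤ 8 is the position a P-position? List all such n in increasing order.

0, 1, 4, 7, 8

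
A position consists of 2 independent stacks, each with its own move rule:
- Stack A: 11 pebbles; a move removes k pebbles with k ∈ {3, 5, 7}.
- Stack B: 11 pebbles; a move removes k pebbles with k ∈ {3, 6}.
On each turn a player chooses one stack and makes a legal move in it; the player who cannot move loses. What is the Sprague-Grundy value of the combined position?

For stack A, compute g(0), g(1), … with moves {3, 5, 7}:
k:     0  1  2  3  4  5  6  7  8  9 10 11
g(k):  0  0  0  1  1  1  2  2  2  3  0  0
So g(11) = 0.
Grundy values for stack B (subtraction set {3, 6}):
k:     0  1  2  3  4  5  6  7  8  9 10 11
g(k):  0  0  0  1  1  1  2  2  2  0  0  0
So g(11) = 0.
By the Sprague-Grundy theorem, the Grundy value of a sum of independent games is the XOR of the component values.
Combined value = 0 XOR 0 = 0.

0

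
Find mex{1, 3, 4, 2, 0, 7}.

The values 0, 1, 2, 3, 4 are all present; 5 is the first non-negative integer missing from the set.

5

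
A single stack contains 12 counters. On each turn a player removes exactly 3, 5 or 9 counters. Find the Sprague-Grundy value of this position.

Grundy values for subtraction set {3, 5, 9}:
k:     0  1  2  3  4  5  6  7  8  9 10 11 12
g(k):  0  0  0  1  1  1  2  2  0  3  3  1  0
So g(12) = 0.

0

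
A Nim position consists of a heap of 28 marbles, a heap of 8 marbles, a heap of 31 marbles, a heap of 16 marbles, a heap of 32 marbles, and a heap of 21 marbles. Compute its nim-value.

46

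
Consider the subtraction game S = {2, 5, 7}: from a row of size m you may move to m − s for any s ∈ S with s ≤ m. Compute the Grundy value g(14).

0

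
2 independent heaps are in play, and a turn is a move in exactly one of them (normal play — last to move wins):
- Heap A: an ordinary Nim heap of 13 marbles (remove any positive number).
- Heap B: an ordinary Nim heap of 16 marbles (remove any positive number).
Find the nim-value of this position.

29

Heap A is a plain Nim heap of size 13, so its Grundy value is 13.
Heap B is a plain Nim heap of size 16, so its Grundy value is 16.
By the Sprague-Grundy theorem, the Grundy value of a sum of independent games is the XOR of the component values.
Combined value = 13 XOR 16 = 29.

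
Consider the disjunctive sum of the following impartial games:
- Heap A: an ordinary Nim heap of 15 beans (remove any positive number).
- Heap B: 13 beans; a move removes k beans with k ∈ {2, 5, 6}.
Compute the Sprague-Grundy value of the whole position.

Heap A is a plain Nim heap of size 15, so its Grundy value is 15.
Grundy values for heap B (subtraction set {2, 5, 6}):
g(0) = mex{} = 0
g(1) = mex{} = 0
g(2) = mex{0} = 1
g(3) = mex{0} = 1
g(4) = mex{1} = 0
g(5) = mex{0,1} = 2
g(6) = mex{0} = 1
g(7) = mex{0,1,2} = 3
g(8) = mex{1} = 0
g(9) = mex{0,1,3} = 2
g(10) = mex{0,2} = 1
g(11) = mex{1,2} = 0
g(12) = mex{1,3} = 0
g(13) = mex{0,3} = 1
So g(13) = 1.
The value of a disjunctive sum is the nim-sum of the parts.
Combined value = 15 ⊕ 1 = 14.

14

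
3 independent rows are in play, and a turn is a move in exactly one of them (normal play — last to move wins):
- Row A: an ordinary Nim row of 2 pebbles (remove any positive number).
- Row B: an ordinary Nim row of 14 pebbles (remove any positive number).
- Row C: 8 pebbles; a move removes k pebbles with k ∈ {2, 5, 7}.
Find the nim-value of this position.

Row A is a plain Nim row of size 2, so its Grundy value is 2.
Row B is a plain Nim row of size 14, so its Grundy value is 14.
Build the Grundy sequence for row C with g(k) = mex{g(k−s) : s ∈ {2, 5, 7}, s ≤ k}:
k:     0  1  2  3  4  5  6  7  8
g(k):  0  0  1  1  0  2  1  3  2
So g(8) = 2.
By the Sprague-Grundy theorem, the Grundy value of a sum of independent games is the XOR of the component values.
Combined value = 2 ⊕ 14 ⊕ 2 = 14.

14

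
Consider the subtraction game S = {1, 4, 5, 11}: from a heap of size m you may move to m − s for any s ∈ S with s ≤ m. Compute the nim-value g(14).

2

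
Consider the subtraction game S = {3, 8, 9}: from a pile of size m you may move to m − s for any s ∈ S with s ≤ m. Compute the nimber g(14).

2

Grundy values for subtraction set {3, 8, 9}:
k:     0  1  2  3  4  5  6  7  8  9 10 11 12 13 14
g(k):  0  0  0  1  1  1  0  0  2  1  1  3  0  0  2
So g(14) = 2.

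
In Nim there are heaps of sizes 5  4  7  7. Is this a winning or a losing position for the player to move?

Winning position

Nim-sum: 5 XOR 4 XOR 7 XOR 7 = 1.
The nim-sum is 1 ≠ 0, so this is an N-position: the player to move can win.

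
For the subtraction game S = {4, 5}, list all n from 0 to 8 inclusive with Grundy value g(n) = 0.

0, 1, 2, 3

Compute g(0), g(1), … for moves {4, 5}:
g(0) = mex{} = 0
g(1) = mex{} = 0
g(2) = mex{} = 0
g(3) = mex{} = 0
g(4) = mex{0} = 1
g(5) = mex{0} = 1
g(6) = mex{0} = 1
g(7) = mex{0} = 1
g(8) = mex{0,1} = 2
The P-positions (g = 0) in 0..8 are 0, 1, 2, 3.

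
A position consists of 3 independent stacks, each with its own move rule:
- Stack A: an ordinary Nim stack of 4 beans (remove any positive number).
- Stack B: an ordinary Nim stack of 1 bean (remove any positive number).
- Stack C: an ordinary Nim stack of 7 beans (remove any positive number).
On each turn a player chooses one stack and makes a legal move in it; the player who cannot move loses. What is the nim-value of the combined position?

2

Stack A is a plain Nim stack of size 4, so its Grundy value is 4.
Stack B is a plain Nim stack of size 1, so its Grundy value is 1.
Stack C is a plain Nim stack of size 7, so its Grundy value is 7.
The value of a disjunctive sum is the nim-sum of the parts.
Combined value = 4 ⊕ 1 ⊕ 7 = 2.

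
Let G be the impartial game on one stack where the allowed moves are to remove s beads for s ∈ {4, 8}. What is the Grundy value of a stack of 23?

2

Compute g(0), g(1), … for moves {4, 8}:
k:     0  1  2  3  4  5  6  7  8  9 10 11 12 13 14 15 16 17 18 19 20 21 22 23
g(k):  0  0  0  0  1  1  1  1  2  2  2  2  0  0  0  0  1  1  1  1  2  2  2  2
So g(23) = 2.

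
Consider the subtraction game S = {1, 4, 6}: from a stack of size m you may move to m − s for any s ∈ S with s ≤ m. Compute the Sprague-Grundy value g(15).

Grundy values for subtraction set {1, 4, 6}:
k:     0  1  2  3  4  5  6  7  8  9 10 11 12 13 14 15
g(k):  0  1  0  1  2  0  1  0  1  2  0  1  0  1  2  0
So g(15) = 0.

0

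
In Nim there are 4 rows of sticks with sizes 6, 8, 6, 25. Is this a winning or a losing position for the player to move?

Compute the nim-sum pairwise:
6 ^ 8 = 14
14 ^ 6 = 8
8 ^ 25 = 17
The nim-sum is 17 ≠ 0, so this is an N-position: the player to move can win.

Winning position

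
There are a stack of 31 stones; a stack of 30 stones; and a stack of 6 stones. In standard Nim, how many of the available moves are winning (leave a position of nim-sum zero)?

3

Nim-sum: 31 ⊕ 30 ⊕ 6 = 7.
The overall nim-sum is X = 7. A stack of size p has a winning move iff p XOR X < p (reduce it to p XOR X).
  31: 31 XOR 7 = 24 < 31 — winning move (to 24).
  30: 30 XOR 7 = 25 < 30 — winning move (to 25).
  6: 6 XOR 7 = 1 < 6 — winning move (to 1).
That gives 3 winning moves.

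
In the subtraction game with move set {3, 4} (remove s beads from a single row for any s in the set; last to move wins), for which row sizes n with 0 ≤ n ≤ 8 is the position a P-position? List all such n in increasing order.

Grundy values for subtraction set {3, 4}:
g(0) = mex{} = 0
g(1) = mex{} = 0
g(2) = mex{} = 0
g(3) = mex{0} = 1
g(4) = mex{0} = 1
g(5) = mex{0} = 1
g(6) = mex{0,1} = 2
g(7) = mex{1} = 0
g(8) = mex{1} = 0
The P-positions (g = 0) in 0..8 are 0, 1, 2, 7, 8.

0, 1, 2, 7, 8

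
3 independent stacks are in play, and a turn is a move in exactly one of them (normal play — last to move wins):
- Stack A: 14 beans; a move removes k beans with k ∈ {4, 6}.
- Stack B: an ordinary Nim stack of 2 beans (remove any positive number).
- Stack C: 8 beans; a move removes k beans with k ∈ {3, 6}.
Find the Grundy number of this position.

1

Grundy values for stack A (subtraction set {4, 6}):
g(0) = mex{} = 0
g(1) = mex{} = 0
g(2) = mex{} = 0
g(3) = mex{} = 0
g(4) = mex{0} = 1
g(5) = mex{0} = 1
g(6) = mex{0} = 1
g(7) = mex{0} = 1
g(8) = mex{0,1} = 2
g(9) = mex{0,1} = 2
g(10) = mex{1} = 0
g(11) = mex{1} = 0
g(12) = mex{1,2} = 0
g(13) = mex{1,2} = 0
g(14) = mex{0,2} = 1
So g(14) = 1.
Stack B is a plain Nim stack of size 2, so its Grundy value is 2.
Build the Grundy sequence for stack C with g(k) = mex{g(k−s) : s ∈ {3, 6}, s ≤ k}:
g(0) = mex{} = 0
g(1) = mex{} = 0
g(2) = mex{} = 0
g(3) = mex{0} = 1
g(4) = mex{0} = 1
g(5) = mex{0} = 1
g(6) = mex{0,1} = 2
g(7) = mex{0,1} = 2
g(8) = mex{0,1} = 2
So g(8) = 2.
By the Sprague-Grundy theorem, the Grundy value of a sum of independent games is the XOR of the component values.
Combined value = 1 XOR 2 XOR 2 = 1.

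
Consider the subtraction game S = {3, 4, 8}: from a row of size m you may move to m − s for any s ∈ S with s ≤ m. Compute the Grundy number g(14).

Compute g(0), g(1), … for moves {3, 4, 8}:
k:     0  1  2  3  4  5  6  7  8  9 10 11 12 13 14
g(k):  0  0  0  1  1  1  2  0  2  3  1  3  0  0  0
So g(14) = 0.

0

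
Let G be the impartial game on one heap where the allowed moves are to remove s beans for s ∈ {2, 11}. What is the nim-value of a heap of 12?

Grundy values for subtraction set {2, 11}:
k:     0  1  2  3  4  5  6  7  8  9 10 11 12
g(k):  0  0  1  1  0  0  1  1  0  0  1  1  2
So g(12) = 2.

2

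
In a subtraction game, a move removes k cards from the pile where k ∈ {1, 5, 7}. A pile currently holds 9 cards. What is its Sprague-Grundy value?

1

Compute g(0), g(1), … for moves {1, 5, 7}:
k:     0  1  2  3  4  5  6  7  8  9
g(k):  0  1  0  1  0  1  0  1  0  1
So g(9) = 1.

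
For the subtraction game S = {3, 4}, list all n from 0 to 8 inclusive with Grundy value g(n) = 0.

0, 1, 2, 7, 8

Grundy values for subtraction set {3, 4}:
k:     0  1  2  3  4  5  6  7  8
g(k):  0  0  0  1  1  1  2  0  0
The P-positions (g = 0) in 0..8 are 0, 1, 2, 7, 8.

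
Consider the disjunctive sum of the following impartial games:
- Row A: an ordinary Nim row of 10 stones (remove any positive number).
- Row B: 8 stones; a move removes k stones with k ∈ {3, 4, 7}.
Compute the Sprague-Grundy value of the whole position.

8

Row A is a plain Nim row of size 10, so its Grundy value is 10.
For row B, compute g(0), g(1), … with moves {3, 4, 7}:
g(0) = mex{} = 0
g(1) = mex{} = 0
g(2) = mex{} = 0
g(3) = mex{0} = 1
g(4) = mex{0} = 1
g(5) = mex{0} = 1
g(6) = mex{0,1} = 2
g(7) = mex{0,1} = 2
g(8) = mex{0,1} = 2
So g(8) = 2.
The value of a disjunctive sum is the nim-sum of the parts.
Combined value = 10 ⊕ 2 = 8.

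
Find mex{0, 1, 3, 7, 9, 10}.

The values 0, 1 are all present; 2 is the first non-negative integer missing from the set.

2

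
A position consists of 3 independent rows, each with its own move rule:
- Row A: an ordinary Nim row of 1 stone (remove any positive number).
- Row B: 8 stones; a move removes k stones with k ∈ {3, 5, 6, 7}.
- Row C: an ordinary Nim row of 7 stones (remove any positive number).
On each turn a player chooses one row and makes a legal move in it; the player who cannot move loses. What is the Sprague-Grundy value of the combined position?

Row A is a plain Nim row of size 1, so its Grundy value is 1.
Grundy values for row B (subtraction set {3, 5, 6, 7}):
g(0) = mex{} = 0
g(1) = mex{} = 0
g(2) = mex{} = 0
g(3) = mex{0} = 1
g(4) = mex{0} = 1
g(5) = mex{0} = 1
g(6) = mex{0,1} = 2
g(7) = mex{0,1} = 2
g(8) = mex{0,1} = 2
So g(8) = 2.
Row C is a plain Nim row of size 7, so its Grundy value is 7.
By the Sprague-Grundy theorem, the Grundy value of a sum of independent games is the XOR of the component values.
Combined value = 1 ⊕ 2 ⊕ 7 = 4.

4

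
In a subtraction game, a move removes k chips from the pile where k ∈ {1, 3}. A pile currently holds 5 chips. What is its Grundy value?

1

Grundy values for subtraction set {1, 3}:
g(0) = mex{} = 0
g(1) = mex{0} = 1
g(2) = mex{1} = 0
g(3) = mex{0} = 1
g(4) = mex{1} = 0
g(5) = mex{0} = 1
So g(5) = 1.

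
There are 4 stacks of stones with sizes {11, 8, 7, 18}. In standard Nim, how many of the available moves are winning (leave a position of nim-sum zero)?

1

Nim-sum: 11 ^ 8 ^ 7 ^ 18 = 22.
The overall nim-sum is X = 22. A stack of size p has a winning move iff p XOR X < p (reduce it to p XOR X).
  11: 11 XOR 22 = 29 ≥ 11 — no move.
  8: 8 XOR 22 = 30 ≥ 8 — no move.
  7: 7 XOR 22 = 17 ≥ 7 — no move.
  18: 18 XOR 22 = 4 < 18 — winning move (to 4).
That gives 1 winning move.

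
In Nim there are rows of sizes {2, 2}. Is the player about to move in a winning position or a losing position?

Nim-sum: 2 ^ 2 = 0.
The nim-sum is 0, so this is a P-position: the player to move is in a losing position under optimal play.

Losing position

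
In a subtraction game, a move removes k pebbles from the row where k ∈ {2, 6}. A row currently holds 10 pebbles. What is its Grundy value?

Compute g(0), g(1), … for moves {2, 6}:
g(0) = mex{} = 0
g(1) = mex{} = 0
g(2) = mex{0} = 1
g(3) = mex{0} = 1
g(4) = mex{1} = 0
g(5) = mex{1} = 0
g(6) = mex{0} = 1
g(7) = mex{0} = 1
g(8) = mex{1} = 0
g(9) = mex{1} = 0
g(10) = mex{0} = 1
So g(10) = 1.

1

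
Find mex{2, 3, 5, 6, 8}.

0 is not in the set, so the mex is 0.

0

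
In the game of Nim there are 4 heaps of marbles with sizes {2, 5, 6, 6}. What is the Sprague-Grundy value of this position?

Compute the nim-sum pairwise:
2 ^ 5 = 7
7 ^ 6 = 1
1 ^ 6 = 7

7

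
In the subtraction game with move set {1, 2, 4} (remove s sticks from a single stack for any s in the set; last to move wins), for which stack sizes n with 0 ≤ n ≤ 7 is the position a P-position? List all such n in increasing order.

0, 3, 6

Compute g(0), g(1), … for moves {1, 2, 4}:
g(0) = mex{} = 0
g(1) = mex{0} = 1
g(2) = mex{0,1} = 2
g(3) = mex{1,2} = 0
g(4) = mex{0,2} = 1
g(5) = mex{0,1} = 2
g(6) = mex{1,2} = 0
g(7) = mex{0,2} = 1
The P-positions (g = 0) in 0..7 are 0, 3, 6.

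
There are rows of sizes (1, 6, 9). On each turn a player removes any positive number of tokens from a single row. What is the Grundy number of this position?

Compute the nim-sum pairwise:
1 XOR 6 = 7
7 XOR 9 = 14

14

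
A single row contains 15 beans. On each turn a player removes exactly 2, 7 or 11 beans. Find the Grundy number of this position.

1

Grundy values for subtraction set {2, 7, 11}:
k:     0  1  2  3  4  5  6  7  8  9 10 11 12 13 14 15
g(k):  0  0  1  1  0  0  1  1  2  0  0  1  1  0  0  1
So g(15) = 1.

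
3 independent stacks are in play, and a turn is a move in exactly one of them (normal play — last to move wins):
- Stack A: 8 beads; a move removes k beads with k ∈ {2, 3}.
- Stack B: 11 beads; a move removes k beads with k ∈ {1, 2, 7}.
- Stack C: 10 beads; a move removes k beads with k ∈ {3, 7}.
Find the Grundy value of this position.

For stack A, compute g(0), g(1), … with moves {2, 3}:
k:     0  1  2  3  4  5  6  7  8
g(k):  0  0  1  1  2  0  0  1  1
So g(8) = 1.
Build the Grundy sequence for stack B with g(k) = mex{g(k−s) : s ∈ {1, 2, 7}, s ≤ k}:
g(0) = mex{} = 0
g(1) = mex{0} = 1
g(2) = mex{0,1} = 2
g(3) = mex{1,2} = 0
g(4) = mex{0,2} = 1
g(5) = mex{0,1} = 2
g(6) = mex{1,2} = 0
g(7) = mex{0,2} = 1
g(8) = mex{0,1} = 2
g(9) = mex{1,2} = 0
g(10) = mex{0,2} = 1
g(11) = mex{0,1} = 2
So g(11) = 2.
Grundy values for stack C (subtraction set {3, 7}):
g(0) = mex{} = 0
g(1) = mex{} = 0
g(2) = mex{} = 0
g(3) = mex{0} = 1
g(4) = mex{0} = 1
g(5) = mex{0} = 1
g(6) = mex{1} = 0
g(7) = mex{0,1} = 2
g(8) = mex{0,1} = 2
g(9) = mex{0} = 1
g(10) = mex{1,2} = 0
So g(10) = 0.
The value of a disjunctive sum is the nim-sum of the parts.
Combined value = 1 ⊕ 2 ⊕ 0 = 3.

3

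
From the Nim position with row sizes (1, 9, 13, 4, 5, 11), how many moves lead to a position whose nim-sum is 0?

3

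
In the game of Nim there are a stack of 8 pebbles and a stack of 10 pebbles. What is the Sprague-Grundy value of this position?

2

Compute the nim-sum pairwise:
8 XOR 10 = 2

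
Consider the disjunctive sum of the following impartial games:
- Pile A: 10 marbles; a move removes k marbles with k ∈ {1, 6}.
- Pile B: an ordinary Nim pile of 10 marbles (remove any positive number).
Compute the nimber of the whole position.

11

For pile A, compute g(0), g(1), … with moves {1, 6}:
k:     0  1  2  3  4  5  6  7  8  9 10
g(k):  0  1  0  1  0  1  2  0  1  0  1
So g(10) = 1.
Pile B is a plain Nim pile of size 10, so its Grundy value is 10.
By the Sprague-Grundy theorem, the Grundy value of a sum of independent games is the XOR of the component values.
Combined value = 1 XOR 10 = 11.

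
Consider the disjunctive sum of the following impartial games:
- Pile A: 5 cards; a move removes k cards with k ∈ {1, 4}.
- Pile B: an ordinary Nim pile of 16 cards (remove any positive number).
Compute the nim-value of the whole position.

For pile A, compute g(0), g(1), … with moves {1, 4}:
k:     0  1  2  3  4  5
g(k):  0  1  0  1  2  0
So g(5) = 0.
Pile B is a plain Nim pile of size 16, so its Grundy value is 16.
The value of a disjunctive sum is the nim-sum of the parts.
Combined value = 0 ⊕ 16 = 16.

16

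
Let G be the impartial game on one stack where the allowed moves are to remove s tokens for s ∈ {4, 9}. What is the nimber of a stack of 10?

2

Grundy values for subtraction set {4, 9}:
g(0) = mex{} = 0
g(1) = mex{} = 0
g(2) = mex{} = 0
g(3) = mex{} = 0
g(4) = mex{0} = 1
g(5) = mex{0} = 1
g(6) = mex{0} = 1
g(7) = mex{0} = 1
g(8) = mex{1} = 0
g(9) = mex{0,1} = 2
g(10) = mex{0,1} = 2
So g(10) = 2.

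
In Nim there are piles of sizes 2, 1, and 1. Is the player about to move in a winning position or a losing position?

In binary:
  10  (2)
  01  (1)
  01  (1)
  --
  10  (2)
The nim-sum is 2 ≠ 0, so this is an N-position: the player to move can win.

Winning position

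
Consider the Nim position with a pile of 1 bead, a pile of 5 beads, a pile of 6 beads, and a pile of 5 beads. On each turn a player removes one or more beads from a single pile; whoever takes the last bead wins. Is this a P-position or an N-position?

Compute the nim-sum pairwise:
1 XOR 5 = 4
4 XOR 6 = 2
2 XOR 5 = 7
The nim-sum is 7 ≠ 0, so this is an N-position: the player to move can win.

N-position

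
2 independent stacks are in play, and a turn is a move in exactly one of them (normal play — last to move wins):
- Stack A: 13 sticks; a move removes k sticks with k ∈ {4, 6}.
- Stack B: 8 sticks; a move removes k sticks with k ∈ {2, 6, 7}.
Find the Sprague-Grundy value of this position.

2

For stack A, compute g(0), g(1), … with moves {4, 6}:
g(0) = mex{} = 0
g(1) = mex{} = 0
g(2) = mex{} = 0
g(3) = mex{} = 0
g(4) = mex{0} = 1
g(5) = mex{0} = 1
g(6) = mex{0} = 1
g(7) = mex{0} = 1
g(8) = mex{0,1} = 2
g(9) = mex{0,1} = 2
g(10) = mex{1} = 0
g(11) = mex{1} = 0
g(12) = mex{1,2} = 0
g(13) = mex{1,2} = 0
So g(13) = 0.
For stack B, compute g(0), g(1), … with moves {2, 6, 7}:
g(0) = mex{} = 0
g(1) = mex{} = 0
g(2) = mex{0} = 1
g(3) = mex{0} = 1
g(4) = mex{1} = 0
g(5) = mex{1} = 0
g(6) = mex{0} = 1
g(7) = mex{0} = 1
g(8) = mex{0,1} = 2
So g(8) = 2.
The value of a disjunctive sum is the nim-sum of the parts.
Combined value = 0 ⊕ 2 = 2.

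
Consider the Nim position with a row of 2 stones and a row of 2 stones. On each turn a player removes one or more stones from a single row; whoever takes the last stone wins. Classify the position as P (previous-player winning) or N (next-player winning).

P-position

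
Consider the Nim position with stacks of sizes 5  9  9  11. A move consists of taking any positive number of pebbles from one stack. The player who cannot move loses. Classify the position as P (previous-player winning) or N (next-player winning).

N-position

Write each in binary and XOR column by column:
  0101  (5)
  1001  (9)
  1001  (9)
  1011  (11)
  ----
  1110  (14)
The nim-sum is 14 ≠ 0, so this is an N-position: the player to move can win.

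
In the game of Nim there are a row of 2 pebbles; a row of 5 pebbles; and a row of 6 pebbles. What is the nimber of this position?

Write each in binary and XOR column by column:
  010  (2)
  101  (5)
  110  (6)
  ---
  001  (1)

1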